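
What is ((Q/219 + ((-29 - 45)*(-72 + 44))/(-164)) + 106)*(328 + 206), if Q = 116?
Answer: 150069664/2993 ≈ 50140.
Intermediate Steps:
((Q/219 + ((-29 - 45)*(-72 + 44))/(-164)) + 106)*(328 + 206) = ((116/219 + ((-29 - 45)*(-72 + 44))/(-164)) + 106)*(328 + 206) = ((116*(1/219) - 74*(-28)*(-1/164)) + 106)*534 = ((116/219 + 2072*(-1/164)) + 106)*534 = ((116/219 - 518/41) + 106)*534 = (-108686/8979 + 106)*534 = (843088/8979)*534 = 150069664/2993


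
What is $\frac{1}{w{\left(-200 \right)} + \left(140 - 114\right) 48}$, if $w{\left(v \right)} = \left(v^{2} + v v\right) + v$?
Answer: $\frac{1}{81048} \approx 1.2338 \cdot 10^{-5}$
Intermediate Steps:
$w{\left(v \right)} = v + 2 v^{2}$ ($w{\left(v \right)} = \left(v^{2} + v^{2}\right) + v = 2 v^{2} + v = v + 2 v^{2}$)
$\frac{1}{w{\left(-200 \right)} + \left(140 - 114\right) 48} = \frac{1}{- 200 \left(1 + 2 \left(-200\right)\right) + \left(140 - 114\right) 48} = \frac{1}{- 200 \left(1 - 400\right) + 26 \cdot 48} = \frac{1}{\left(-200\right) \left(-399\right) + 1248} = \frac{1}{79800 + 1248} = \frac{1}{81048}$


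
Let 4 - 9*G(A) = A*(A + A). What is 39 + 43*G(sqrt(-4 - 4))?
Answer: 1211/9 ≈ 134.56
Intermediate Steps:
G(A) = 4/9 - 2*A**2/9 (G(A) = 4/9 - A*(A + A)/9 = 4/9 - A*2*A/9 = 4/9 - 2*A**2/9)
39 + 43*G(sqrt(-4 - 4)) = 39 + 43*(4/9 - 2*(sqrt(-4 - 4))**2/9) = 39 + 43*(4/9 - 2*(sqrt(-8))**2/9) = 39 + 43*(4/9 - 2*(2*I*sqrt(2))**2/9) = 39 + 43*(4/9 - 2/9*(-8)) = 39 + 43*(4/9 + 16/9) = 39 + 43*(20/9) = 39 + 860/9 = 1211/9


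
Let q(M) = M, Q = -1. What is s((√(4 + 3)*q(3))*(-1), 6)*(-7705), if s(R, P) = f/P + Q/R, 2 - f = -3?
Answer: -38525/6 - 7705*√7/21 ≈ -7391.6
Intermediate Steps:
f = 5 (f = 2 - 1*(-3) = 2 + 3 = 5)
s(R, P) = -1/R + 5/P (s(R, P) = 5/P - 1/R = -1/R + 5/P)
s((√(4 + 3)*q(3))*(-1), 6)*(-7705) = (-1/((√(4 + 3)*3)*(-1)) + 5/6)*(-7705) = (-1/((√7*3)*(-1)) + 5*(⅙))*(-7705) = (-1/((3*√7)*(-1)) + ⅚)*(-7705) = (-1/((-3*√7)) + ⅚)*(-7705) = (-(-1)*√7/21 + ⅚)*(-7705) = (√7/21 + ⅚)*(-7705) = (⅚ + √7/21)*(-7705) = -38525/6 - 7705*√7/21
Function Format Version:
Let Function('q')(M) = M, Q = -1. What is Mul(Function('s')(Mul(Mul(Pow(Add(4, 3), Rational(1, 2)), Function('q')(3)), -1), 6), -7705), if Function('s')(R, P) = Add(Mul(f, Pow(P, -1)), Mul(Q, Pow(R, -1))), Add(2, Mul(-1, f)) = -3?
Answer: Add(Rational(-38525, 6), Mul(Rational(-7705, 21), Pow(7, Rational(1, 2)))) ≈ -7391.6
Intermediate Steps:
f = 5 (f = Add(2, Mul(-1, -3)) = Add(2, 3) = 5)
Function('s')(R, P) = Add(Mul(-1, Pow(R, -1)), Mul(5, Pow(P, -1))) (Function('s')(R, P) = Add(Mul(5, Pow(P, -1)), Mul(-1, Pow(R, -1))) = Add(Mul(-1, Pow(R, -1)), Mul(5, Pow(P, -1))))
Mul(Function('s')(Mul(Mul(Pow(Add(4, 3), Rational(1, 2)), Function('q')(3)), -1), 6), -7705) = Mul(Add(Mul(-1, Pow(Mul(Mul(Pow(Add(4, 3), Rational(1, 2)), 3), -1), -1)), Mul(5, Pow(6, -1))), -7705) = Mul(Add(Mul(-1, Pow(Mul(Mul(Pow(7, Rational(1, 2)), 3), -1), -1)), Mul(5, Rational(1, 6))), -7705) = Mul(Add(Mul(-1, Pow(Mul(Mul(3, Pow(7, Rational(1, 2))), -1), -1)), Rational(5, 6)), -7705) = Mul(Add(Mul(-1, Pow(Mul(-3, Pow(7, Rational(1, 2))), -1)), Rational(5, 6)), -7705) = Mul(Add(Mul(-1, Mul(Rational(-1, 21), Pow(7, Rational(1, 2)))), Rational(5, 6)), -7705) = Mul(Add(Mul(Rational(1, 21), Pow(7, Rational(1, 2))), Rational(5, 6)), -7705) = Mul(Add(Rational(5, 6), Mul(Rational(1, 21), Pow(7, Rational(1, 2)))), -7705) = Add(Rational(-38525, 6), Mul(Rational(-7705, 21), Pow(7, Rational(1, 2))))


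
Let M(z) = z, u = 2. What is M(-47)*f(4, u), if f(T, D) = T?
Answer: -188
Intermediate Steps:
M(-47)*f(4, u) = -47*4 = -188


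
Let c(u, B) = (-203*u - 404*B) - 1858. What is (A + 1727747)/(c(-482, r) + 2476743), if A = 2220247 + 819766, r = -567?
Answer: 4767760/2801799 ≈ 1.7017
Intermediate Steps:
A = 3040013
c(u, B) = -1858 - 404*B - 203*u (c(u, B) = (-404*B - 203*u) - 1858 = -1858 - 404*B - 203*u)
(A + 1727747)/(c(-482, r) + 2476743) = (3040013 + 1727747)/((-1858 - 404*(-567) - 203*(-482)) + 2476743) = 4767760/((-1858 + 229068 + 97846) + 2476743) = 4767760/(325056 + 2476743) = 4767760/2801799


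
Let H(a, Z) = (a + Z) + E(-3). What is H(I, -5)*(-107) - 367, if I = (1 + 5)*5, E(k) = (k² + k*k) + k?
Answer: -4647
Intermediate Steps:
E(k) = k + 2*k² (E(k) = (k² + k²) + k = 2*k² + k = k + 2*k²)
I = 30 (I = 6*5 = 30)
H(a, Z) = 15 + Z + a (H(a, Z) = (a + Z) - 3*(1 + 2*(-3)) = (Z + a) - 3*(1 - 6) = (Z + a) - 3*(-5) = (Z + a) + 15 = 15 + Z + a)
H(I, -5)*(-107) - 367 = (15 - 5 + 30)*(-107) - 367 = 40*(-107) - 367 = -4280 - 367 = -4647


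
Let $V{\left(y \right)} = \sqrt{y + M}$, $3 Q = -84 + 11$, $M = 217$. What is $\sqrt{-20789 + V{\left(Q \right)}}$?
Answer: $\frac{\sqrt{-187101 + 51 \sqrt{6}}}{3} \approx 144.14 i$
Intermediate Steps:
$Q = - \frac{73}{3}$ ($Q = \frac{-84 + 11}{3} = \frac{1}{3} \left(-73\right) = - \frac{73}{3} \approx -24.333$)
$V{\left(y \right)} = \sqrt{217 + y}$ ($V{\left(y \right)} = \sqrt{y + 217} = \sqrt{217 + y}$)
$\sqrt{-20789 + V{\left(Q \right)}} = \sqrt{-20789 + \sqrt{217 - \frac{73}{3}}} = \sqrt{-20789 + \sqrt{\frac{578}{3}}} = \sqrt{-20789 + \frac{17 \sqrt{6}}{3}}$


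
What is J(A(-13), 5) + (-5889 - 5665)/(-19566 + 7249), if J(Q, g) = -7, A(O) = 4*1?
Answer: -685/113 ≈ -6.0620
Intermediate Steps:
A(O) = 4
J(A(-13), 5) + (-5889 - 5665)/(-19566 + 7249) = -7 + (-5889 - 5665)/(-19566 + 7249) = -7 - 11554/(-12317) = -7 - 11554*(-1/12317) = -7 + 106/113 = -685/113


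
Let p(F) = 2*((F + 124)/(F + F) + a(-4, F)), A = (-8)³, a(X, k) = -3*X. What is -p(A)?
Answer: -3169/128 ≈ -24.758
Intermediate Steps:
A = -512
p(F) = 24 + (124 + F)/F (p(F) = 2*((F + 124)/(F + F) - 3*(-4)) = 2*((124 + F)/((2*F)) + 12) = 2*((124 + F)*(1/(2*F)) + 12) = 2*((124 + F)/(2*F) + 12) = 2*(12 + (124 + F)/(2*F)) = 24 + (124 + F)/F)
-p(A) = -(25 + 124/(-512)) = -(25 + 124*(-1/512)) = -(25 - 31/128) = -1*3169/128 = -3169/128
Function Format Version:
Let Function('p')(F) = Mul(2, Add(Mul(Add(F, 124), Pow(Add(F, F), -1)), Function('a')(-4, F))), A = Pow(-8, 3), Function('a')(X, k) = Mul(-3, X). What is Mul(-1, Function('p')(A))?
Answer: Rational(-3169, 128) ≈ -24.758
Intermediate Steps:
A = -512
Function('p')(F) = Add(24, Mul(Pow(F, -1), Add(124, F))) (Function('p')(F) = Mul(2, Add(Mul(Add(F, 124), Pow(Add(F, F), -1)), Mul(-3, -4))) = Mul(2, Add(Mul(Add(124, F), Pow(Mul(2, F), -1)), 12)) = Mul(2, Add(Mul(Add(124, F), Mul(Rational(1, 2), Pow(F, -1))), 12)) = Mul(2, Add(Mul(Rational(1, 2), Pow(F, -1), Add(124, F)), 12)) = Mul(2, Add(12, Mul(Rational(1, 2), Pow(F, -1), Add(124, F)))) = Add(24, Mul(Pow(F, -1), Add(124, F))))
Mul(-1, Function('p')(A)) = Mul(-1, Add(25, Mul(124, Pow(-512, -1)))) = Mul(-1, Add(25, Mul(124, Rational(-1, 512)))) = Mul(-1, Add(25, Rational(-31, 128))) = Mul(-1, Rational(3169, 128)) = Rational(-3169, 128)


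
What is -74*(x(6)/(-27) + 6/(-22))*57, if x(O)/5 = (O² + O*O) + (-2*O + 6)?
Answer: 1739222/33 ≈ 52704.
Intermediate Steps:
x(O) = 30 - 10*O + 10*O² (x(O) = 5*((O² + O*O) + (-2*O + 6)) = 5*((O² + O²) + (6 - 2*O)) = 5*(2*O² + (6 - 2*O)) = 5*(6 - 2*O + 2*O²) = 30 - 10*O + 10*O²)
-74*(x(6)/(-27) + 6/(-22))*57 = -74*((30 - 10*6 + 10*6²)/(-27) + 6/(-22))*57 = -74*((30 - 60 + 10*36)*(-1/27) + 6*(-1/22))*57 = -74*((30 - 60 + 360)*(-1/27) - 3/11)*57 = -74*(330*(-1/27) - 3/11)*57 = -74*(-110/9 - 3/11)*57 = -74*(-1237/99)*57 = (91538/99)*57 = 1739222/33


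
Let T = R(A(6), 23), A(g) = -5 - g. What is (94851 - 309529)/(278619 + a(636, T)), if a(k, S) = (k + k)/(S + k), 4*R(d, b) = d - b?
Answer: -269420890/349669389 ≈ -0.77050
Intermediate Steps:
R(d, b) = -b/4 + d/4 (R(d, b) = (d - b)/4 = -b/4 + d/4)
T = -17/2 (T = -¼*23 + (-5 - 1*6)/4 = -23/4 + (-5 - 6)/4 = -23/4 + (¼)*(-11) = -23/4 - 11/4 = -17/2 ≈ -8.5000)
a(k, S) = 2*k/(S + k) (a(k, S) = (2*k)/(S + k) = 2*k/(S + k))
(94851 - 309529)/(278619 + a(636, T)) = (94851 - 309529)/(278619 + 2*636/(-17/2 + 636)) = -214678/(278619 + 2*636/(1255/2)) = -214678/(278619 + 2*636*(2/1255)) = -214678/(278619 + 2544/1255) = -214678/349669389/1255 = -214678*1255/349669389 = -269420890/349669389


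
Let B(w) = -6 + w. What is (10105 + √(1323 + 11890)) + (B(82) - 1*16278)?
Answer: -6097 + √13213 ≈ -5982.1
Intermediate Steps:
(10105 + √(1323 + 11890)) + (B(82) - 1*16278) = (10105 + √(1323 + 11890)) + ((-6 + 82) - 1*16278) = (10105 + √13213) + (76 - 16278) = (10105 + √13213) - 16202 = -6097 + √13213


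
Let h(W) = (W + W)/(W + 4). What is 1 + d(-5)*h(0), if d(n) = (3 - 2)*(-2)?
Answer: 1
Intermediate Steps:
h(W) = 2*W/(4 + W) (h(W) = (2*W)/(4 + W) = 2*W/(4 + W))
d(n) = -2 (d(n) = 1*(-2) = -2)
1 + d(-5)*h(0) = 1 - 4*0/(4 + 0) = 1 - 4*0/4 = 1 - 2*0 = 1 + 0 = 1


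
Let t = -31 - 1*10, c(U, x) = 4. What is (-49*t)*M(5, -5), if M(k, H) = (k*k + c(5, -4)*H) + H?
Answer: 0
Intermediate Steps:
M(k, H) = k² + 5*H (M(k, H) = (k*k + 4*H) + H = (k² + 4*H) + H = k² + 5*H)
t = -41 (t = -31 - 10 = -41)
(-49*t)*M(5, -5) = (-49*(-41))*(5² + 5*(-5)) = 2009*(25 - 25) = 2009*0 = 0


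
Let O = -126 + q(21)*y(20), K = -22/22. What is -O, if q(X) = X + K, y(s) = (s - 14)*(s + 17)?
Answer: -4314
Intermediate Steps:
K = -1 (K = -22*1/22 = -1)
y(s) = (-14 + s)*(17 + s)
q(X) = -1 + X (q(X) = X - 1 = -1 + X)
O = 4314 (O = -126 + (-1 + 21)*(-238 + 20² + 3*20) = -126 + 20*(-238 + 400 + 60) = -126 + 20*222 = -126 + 4440 = 4314)
-O = -1*4314 = -4314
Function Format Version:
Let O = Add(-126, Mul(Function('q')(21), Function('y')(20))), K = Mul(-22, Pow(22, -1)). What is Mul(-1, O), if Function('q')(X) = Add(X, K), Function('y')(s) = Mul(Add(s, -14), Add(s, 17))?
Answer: -4314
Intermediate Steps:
K = -1 (K = Mul(-22, Rational(1, 22)) = -1)
Function('y')(s) = Mul(Add(-14, s), Add(17, s))
Function('q')(X) = Add(-1, X) (Function('q')(X) = Add(X, -1) = Add(-1, X))
O = 4314 (O = Add(-126, Mul(Add(-1, 21), Add(-238, Pow(20, 2), Mul(3, 20)))) = Add(-126, Mul(20, Add(-238, 400, 60))) = Add(-126, Mul(20, 222)) = Add(-126, 4440) = 4314)
Mul(-1, O) = Mul(-1, 4314) = -4314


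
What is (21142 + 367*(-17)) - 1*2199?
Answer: 12704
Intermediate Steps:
(21142 + 367*(-17)) - 1*2199 = (21142 - 6239) - 2199 = 14903 - 2199 = 12704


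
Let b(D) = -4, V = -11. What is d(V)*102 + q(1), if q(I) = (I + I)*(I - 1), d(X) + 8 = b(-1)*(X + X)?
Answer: 8160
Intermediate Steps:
d(X) = -8 - 8*X (d(X) = -8 - 4*(X + X) = -8 - 8*X)
q(I) = 2*I*(-1 + I) (q(I) = (2*I)*(-1 + I) = 2*I*(-1 + I))
d(V)*102 + q(1) = (-8 - 8*(-11))*102 + 2*1*(-1 + 1) = (-8 + 88)*102 + 2*1*0 = 80*102 + 0 = 8160 + 0 = 8160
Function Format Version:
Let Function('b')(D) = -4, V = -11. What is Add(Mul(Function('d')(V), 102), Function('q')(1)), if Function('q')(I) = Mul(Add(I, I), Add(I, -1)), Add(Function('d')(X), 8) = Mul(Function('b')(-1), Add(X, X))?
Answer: 8160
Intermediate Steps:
Function('d')(X) = Add(-8, Mul(-8, X)) (Function('d')(X) = Add(-8, Mul(-4, Add(X, X))) = Add(-8, Mul(-4, Mul(2, X))) = Add(-8, Mul(-8, X)))
Function('q')(I) = Mul(2, I, Add(-1, I)) (Function('q')(I) = Mul(Mul(2, I), Add(-1, I)) = Mul(2, I, Add(-1, I)))
Add(Mul(Function('d')(V), 102), Function('q')(1)) = Add(Mul(Add(-8, Mul(-8, -11)), 102), Mul(2, 1, Add(-1, 1))) = Add(Mul(Add(-8, 88), 102), Mul(2, 1, 0)) = Add(Mul(80, 102), 0) = Add(8160, 0) = 8160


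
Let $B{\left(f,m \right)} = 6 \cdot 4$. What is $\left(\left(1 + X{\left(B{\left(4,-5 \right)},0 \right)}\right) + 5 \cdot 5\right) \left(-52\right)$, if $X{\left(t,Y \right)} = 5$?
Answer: $-1612$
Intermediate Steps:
$B{\left(f,m \right)} = 24$
$\left(\left(1 + X{\left(B{\left(4,-5 \right)},0 \right)}\right) + 5 \cdot 5\right) \left(-52\right) = \left(\left(1 + 5\right) + 5 \cdot 5\right) \left(-52\right) = \left(6 + 25\right) \left(-52\right) = 31 \left(-52\right) = -1612$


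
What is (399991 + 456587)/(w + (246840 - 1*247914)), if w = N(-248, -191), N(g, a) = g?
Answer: -428289/661 ≈ -647.94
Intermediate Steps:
w = -248
(399991 + 456587)/(w + (246840 - 1*247914)) = (399991 + 456587)/(-248 + (246840 - 1*247914)) = 856578/(-248 + (246840 - 247914)) = 856578/(-248 - 1074) = 856578/(-1322) = 856578*(-1/1322) = -428289/661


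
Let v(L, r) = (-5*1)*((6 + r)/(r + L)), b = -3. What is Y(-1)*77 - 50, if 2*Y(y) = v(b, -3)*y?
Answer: -585/4 ≈ -146.25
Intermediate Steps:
v(L, r) = -5*(6 + r)/(L + r)
Y(y) = 5*y/4 (Y(y) = ((5*(-6 - 1*(-3))/(-3 - 3))*y)/2 = ((5*(-6 + 3)/(-6))*y)/2 = ((5*(-1/6)*(-3))*y)/2 = (5*y/2)/2 = 5*y/4)
Y(-1)*77 - 50 = ((5/4)*(-1))*77 - 50 = -5/4*77 - 50 = -385/4 - 50 = -585/4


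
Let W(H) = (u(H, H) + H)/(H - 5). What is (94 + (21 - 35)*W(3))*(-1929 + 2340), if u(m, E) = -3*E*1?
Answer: 21372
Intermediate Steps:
u(m, E) = -3*E
W(H) = -2*H/(-5 + H) (W(H) = (-3*H + H)/(H - 5) = (-2*H)/(-5 + H) = -2*H/(-5 + H))
(94 + (21 - 35)*W(3))*(-1929 + 2340) = (94 + (21 - 35)*(-2*3/(-5 + 3)))*(-1929 + 2340) = (94 - (-28)*3/(-2))*411 = (94 - (-28)*3*(-1)/2)*411 = (94 - 14*3)*411 = (94 - 42)*411 = 52*411 = 21372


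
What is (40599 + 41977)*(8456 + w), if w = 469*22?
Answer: 1550281824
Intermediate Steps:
w = 10318
(40599 + 41977)*(8456 + w) = (40599 + 41977)*(8456 + 10318) = 82576*18774 = 1550281824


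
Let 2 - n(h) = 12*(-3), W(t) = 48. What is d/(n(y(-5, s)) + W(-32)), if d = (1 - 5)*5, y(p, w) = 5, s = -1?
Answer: -10/43 ≈ -0.23256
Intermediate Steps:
n(h) = 38 (n(h) = 2 - 12*(-3) = 2 - 1*(-36) = 2 + 36 = 38)
d = -20 (d = -4*5 = -20)
d/(n(y(-5, s)) + W(-32)) = -20/(38 + 48) = -20/86 = -20*1/86 = -10/43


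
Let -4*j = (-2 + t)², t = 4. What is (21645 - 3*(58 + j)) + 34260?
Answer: 55734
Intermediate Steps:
j = -1 (j = -(-2 + 4)²/4 = -¼*2² = -¼*4 = -1)
(21645 - 3*(58 + j)) + 34260 = (21645 - 3*(58 - 1)) + 34260 = (21645 - 3*57) + 34260 = (21645 - 171) + 34260 = 21474 + 34260 = 55734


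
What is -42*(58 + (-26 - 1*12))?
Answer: -840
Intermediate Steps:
-42*(58 + (-26 - 1*12)) = -42*(58 + (-26 - 12)) = -42*(58 - 38) = -42*20 = -840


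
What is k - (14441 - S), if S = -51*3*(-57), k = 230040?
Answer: 224320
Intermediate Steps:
S = 8721 (S = -153*(-57) = 8721)
k - (14441 - S) = 230040 - (14441 - 1*8721) = 230040 - (14441 - 8721) = 230040 - 1*5720 = 230040 - 5720 = 224320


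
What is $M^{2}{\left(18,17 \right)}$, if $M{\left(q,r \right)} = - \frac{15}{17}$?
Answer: $\frac{225}{289} \approx 0.77855$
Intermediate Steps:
$M{\left(q,r \right)} = - \frac{15}{17}$ ($M{\left(q,r \right)} = \left(-15\right) \frac{1}{17} = - \frac{15}{17}$)
$M^{2}{\left(18,17 \right)} = \left(- \frac{15}{17}\right)^{2} = \frac{225}{289}$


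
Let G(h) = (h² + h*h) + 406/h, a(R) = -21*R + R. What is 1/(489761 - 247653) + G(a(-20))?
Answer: 3873740287031/12105400 ≈ 3.2000e+5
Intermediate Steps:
a(R) = -20*R
G(h) = 2*h² + 406/h (G(h) = (h² + h²) + 406/h = 2*h² + 406/h)
1/(489761 - 247653) + G(a(-20)) = 1/(489761 - 247653) + 2*(203 + (-20*(-20))³)/((-20*(-20))) = 1/242108 + 2*(203 + 400³)/400 = 1/242108 + 2*(1/400)*(203 + 64000000) = 1/242108 + 2*(1/400)*64000203 = 1/242108 + 64000203/200 = 3873740287031/12105400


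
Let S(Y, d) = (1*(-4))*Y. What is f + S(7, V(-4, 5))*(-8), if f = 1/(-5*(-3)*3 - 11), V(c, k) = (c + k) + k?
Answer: 7617/34 ≈ 224.03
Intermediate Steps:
V(c, k) = c + 2*k
f = 1/34 (f = 1/(15*3 - 11) = 1/(45 - 11) = 1/34 ≈ 0.029412)
S(Y, d) = -4*Y
f + S(7, V(-4, 5))*(-8) = 1/34 - 4*7*(-8) = 1/34 - 28*(-8) = 1/34 + 224 = 7617/34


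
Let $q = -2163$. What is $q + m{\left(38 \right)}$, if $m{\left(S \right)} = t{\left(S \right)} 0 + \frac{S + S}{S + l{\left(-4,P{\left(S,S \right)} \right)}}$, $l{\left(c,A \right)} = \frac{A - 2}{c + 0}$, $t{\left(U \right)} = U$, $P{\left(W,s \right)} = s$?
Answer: $- \frac{62651}{29} \approx -2160.4$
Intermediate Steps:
$l{\left(c,A \right)} = \frac{-2 + A}{c}$
$m{\left(S \right)} = \frac{2 S}{\frac{1}{2} + \frac{3 S}{4}}$ ($m{\left(S \right)} = S 0 + \frac{S + S}{S + \frac{-2 + S}{-4}} = 0 + \frac{2 S}{S - \frac{-2 + S}{4}} = 0 + \frac{2 S}{S - \left(- \frac{1}{2} + \frac{S}{4}\right)} = 0 + \frac{2 S}{\frac{1}{2} + \frac{3 S}{4}} = \frac{2 S}{\frac{1}{2} + \frac{3 S}{4}}$)
$q + m{\left(38 \right)} = -2163 + 8 \cdot 38 \frac{1}{2 + 3 \cdot 38} = -2163 + 8 \cdot 38 \frac{1}{2 + 114} = -2163 + 8 \cdot 38 \cdot \frac{1}{116} = -2163 + \frac{76}{29} = - \frac{62651}{29}$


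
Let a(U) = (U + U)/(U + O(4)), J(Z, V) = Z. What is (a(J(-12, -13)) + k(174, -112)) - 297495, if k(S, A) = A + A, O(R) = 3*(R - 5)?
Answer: -1488587/5 ≈ -2.9772e+5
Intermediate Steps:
O(R) = -15 + 3*R (O(R) = 3*(-5 + R) = -15 + 3*R)
k(S, A) = 2*A
a(U) = 2*U/(-3 + U) (a(U) = (U + U)/(U + (-15 + 3*4)) = (2*U)/(U + (-15 + 12)) = (2*U)/(U - 3) = (2*U)/(-3 + U) = 2*U/(-3 + U))
(a(J(-12, -13)) + k(174, -112)) - 297495 = (2*(-12)/(-3 - 12) + 2*(-112)) - 297495 = (2*(-12)/(-15) - 224) - 297495 = (2*(-12)*(-1/15) - 224) - 297495 = (8/5 - 224) - 297495 = -1112/5 - 297495 = -1488587/5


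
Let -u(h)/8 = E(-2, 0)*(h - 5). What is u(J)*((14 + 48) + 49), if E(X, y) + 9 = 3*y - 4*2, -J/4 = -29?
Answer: 1675656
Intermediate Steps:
J = 116 (J = -4*(-29) = 116)
E(X, y) = -17 + 3*y (E(X, y) = -9 + (3*y - 4*2) = -9 + (3*y - 8) = -9 + (-8 + 3*y) = -17 + 3*y)
u(h) = -680 + 136*h (u(h) = -8*(-17 + 3*0)*(h - 5) = -8*(-17 + 0)*(-5 + h) = -(-136)*(-5 + h) = -8*(85 - 17*h) = -680 + 136*h)
u(J)*((14 + 48) + 49) = (-680 + 136*116)*((14 + 48) + 49) = (-680 + 15776)*(62 + 49) = 15096*111 = 1675656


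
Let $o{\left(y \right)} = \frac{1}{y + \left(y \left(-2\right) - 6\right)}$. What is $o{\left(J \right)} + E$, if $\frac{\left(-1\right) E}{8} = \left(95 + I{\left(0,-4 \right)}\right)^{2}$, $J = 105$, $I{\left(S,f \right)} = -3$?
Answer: $- \frac{7516033}{111} \approx -67712.0$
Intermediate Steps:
$o{\left(y \right)} = \frac{1}{-6 - y}$ ($o{\left(y \right)} = \frac{1}{y - \left(6 + 2 y\right)} = \frac{1}{-6 - y}$)
$E = -67712$ ($E = - 8 \left(95 - 3\right)^{2} = - 8 \cdot 92^{2} = \left(-8\right) 8464 = -67712$)
$o{\left(J \right)} + E = - \frac{1}{6 + 105} - 67712 = - \frac{1}{111} - 67712 = - \frac{7516033}{111}$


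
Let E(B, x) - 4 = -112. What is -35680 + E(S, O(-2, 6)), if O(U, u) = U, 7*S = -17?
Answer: -35788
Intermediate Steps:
S = -17/7 (S = (⅐)*(-17) = -17/7 ≈ -2.4286)
E(B, x) = -108 (E(B, x) = 4 - 112 = -108)
-35680 + E(S, O(-2, 6)) = -35680 - 108 = -35788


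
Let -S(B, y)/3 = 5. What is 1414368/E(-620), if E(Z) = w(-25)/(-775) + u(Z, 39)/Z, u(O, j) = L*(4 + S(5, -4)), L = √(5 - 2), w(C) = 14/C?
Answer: -6138357120000/5668739 + 150718590000000*√3/5668739 ≈ 4.4968e+7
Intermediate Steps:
S(B, y) = -15 (S(B, y) = -3*5 = -15)
L = √3 ≈ 1.7320
u(O, j) = -11*√3 (u(O, j) = √3*(4 - 15) = √3*(-11) = -11*√3)
E(Z) = 14/19375 - 11*√3/Z (E(Z) = (14/(-25))/(-775) + (-11*√3)/Z = (14*(-1/25))*(-1/775) - 11*√3/Z = -14/25*(-1/775) - 11*√3/Z = 14/19375 - 11*√3/Z)
1414368/E(-620) = 1414368/(14/19375 - 11*√3/(-620)) = 1414368/(14/19375 - 11*√3*(-1/620)) = 1414368/(14/19375 + 11*√3/620)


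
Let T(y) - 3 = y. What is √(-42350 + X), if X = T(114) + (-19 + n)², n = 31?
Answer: I*√42089 ≈ 205.16*I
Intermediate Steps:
T(y) = 3 + y
X = 261 (X = (3 + 114) + (-19 + 31)² = 117 + 12² = 117 + 144 = 261)
√(-42350 + X) = √(-42350 + 261) = √(-42089) = I*√42089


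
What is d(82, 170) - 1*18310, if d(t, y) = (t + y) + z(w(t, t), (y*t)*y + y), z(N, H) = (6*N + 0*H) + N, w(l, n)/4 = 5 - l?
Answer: -20214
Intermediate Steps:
w(l, n) = 20 - 4*l (w(l, n) = 4*(5 - l) = 20 - 4*l)
z(N, H) = 7*N (z(N, H) = (6*N + 0) + N = 6*N + N = 7*N)
d(t, y) = 140 + y - 27*t (d(t, y) = (t + y) + 7*(20 - 4*t) = (t + y) + (140 - 28*t) = 140 + y - 27*t)
d(82, 170) - 1*18310 = (140 + 170 - 27*82) - 1*18310 = (140 + 170 - 2214) - 18310 = -1904 - 18310 = -20214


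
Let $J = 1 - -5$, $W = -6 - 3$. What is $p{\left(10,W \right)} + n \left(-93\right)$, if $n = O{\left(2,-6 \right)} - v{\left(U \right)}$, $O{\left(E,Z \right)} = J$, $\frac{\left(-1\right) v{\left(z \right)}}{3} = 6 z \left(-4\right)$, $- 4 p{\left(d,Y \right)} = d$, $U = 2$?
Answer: $\frac{25663}{2} \approx 12832.0$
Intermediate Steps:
$W = -9$
$p{\left(d,Y \right)} = - \frac{d}{4}$
$v{\left(z \right)} = 72 z$ ($v{\left(z \right)} = - 3 \cdot 6 z \left(-4\right) = - 3 \left(- 24 z\right) = 72 z$)
$J = 6$ ($J = 1 + 5 = 6$)
$O{\left(E,Z \right)} = 6$
$n = -138$ ($n = 6 - 72 \cdot 2 = 6 - 144 = -138$)
$p{\left(10,W \right)} + n \left(-93\right) = \left(- \frac{1}{4}\right) 10 - -12834 = - \frac{5}{2} + 12834 = \frac{25663}{2}$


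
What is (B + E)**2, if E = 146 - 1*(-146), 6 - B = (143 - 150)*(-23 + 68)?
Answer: 375769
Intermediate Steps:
B = 321 (B = 6 - (143 - 150)*(-23 + 68) = 6 - (-7)*45 = 6 - 1*(-315) = 6 + 315 = 321)
E = 292 (E = 146 + 146 = 292)
(B + E)**2 = (321 + 292)**2 = 613**2 = 375769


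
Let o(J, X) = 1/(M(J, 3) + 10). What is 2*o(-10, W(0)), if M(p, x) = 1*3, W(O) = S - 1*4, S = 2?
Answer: 2/13 ≈ 0.15385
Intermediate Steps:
W(O) = -2 (W(O) = 2 - 1*4 = 2 - 4 = -2)
M(p, x) = 3
o(J, X) = 1/13 (o(J, X) = 1/(3 + 10) = 1/13)
2*o(-10, W(0)) = 2*(1/13) = 2/13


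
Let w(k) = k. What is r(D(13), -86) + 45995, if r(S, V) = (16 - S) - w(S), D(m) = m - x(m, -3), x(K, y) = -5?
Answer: 45975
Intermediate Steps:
D(m) = 5 + m (D(m) = m - 1*(-5) = m + 5 = 5 + m)
r(S, V) = 16 - 2*S (r(S, V) = (16 - S) - S = 16 - 2*S)
r(D(13), -86) + 45995 = (16 - 2*(5 + 13)) + 45995 = (16 - 2*18) + 45995 = (16 - 36) + 45995 = -20 + 45995 = 45975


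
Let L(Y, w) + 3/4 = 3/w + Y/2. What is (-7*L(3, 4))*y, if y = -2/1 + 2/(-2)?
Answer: 63/2 ≈ 31.500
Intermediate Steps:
L(Y, w) = -3/4 + Y/2 + 3/w (L(Y, w) = -3/4 + (3/w + Y/2) = -3/4 + (Y/2 + 3/w) = -3/4 + Y/2 + 3/w)
y = -3 (y = -2*1 + 2*(-1/2) = -2 - 1 = -3)
(-7*L(3, 4))*y = -7*(-3/4 + (1/2)*3 + 3/4)*(-3) = -7*(-3/4 + 3/2 + 3*(1/4))*(-3) = -7*(-3/4 + 3/2 + 3/4)*(-3) = -7*3/2*(-3) = -21/2*(-3) = 63/2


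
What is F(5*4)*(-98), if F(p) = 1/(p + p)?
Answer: -49/20 ≈ -2.4500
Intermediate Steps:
F(p) = 1/(2*p)
F(5*4)*(-98) = (1/(2*((5*4))))*(-98) = ((½)/20)*(-98) = ((½)*(1/20))*(-98) = (1/40)*(-98) = -49/20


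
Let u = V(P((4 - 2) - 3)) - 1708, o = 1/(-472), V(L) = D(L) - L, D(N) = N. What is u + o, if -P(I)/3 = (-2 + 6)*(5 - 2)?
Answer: -806177/472 ≈ -1708.0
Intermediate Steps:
P(I) = -36 (P(I) = -3*(-2 + 6)*(5 - 2) = -12*3 = -3*12 = -36)
V(L) = 0 (V(L) = L - L = 0)
o = -1/472 ≈ -0.0021186
u = -1708 (u = 0 - 1708 = -1708)
u + o = -1708 - 1/472 = -806177/472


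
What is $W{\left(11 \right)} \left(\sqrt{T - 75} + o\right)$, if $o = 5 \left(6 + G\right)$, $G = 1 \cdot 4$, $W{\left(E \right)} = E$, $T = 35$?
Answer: $550 + 22 i \sqrt{10} \approx 550.0 + 69.57 i$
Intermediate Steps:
$G = 4$
$o = 50$ ($o = 5 \left(6 + 4\right) = 5 \cdot 10 = 50$)
$W{\left(11 \right)} \left(\sqrt{T - 75} + o\right) = 11 \left(\sqrt{35 - 75} + 50\right) = 11 \left(\sqrt{-40} + 50\right) = 11 \left(2 i \sqrt{10} + 50\right) = 11 \left(50 + 2 i \sqrt{10}\right) = 550 + 22 i \sqrt{10}$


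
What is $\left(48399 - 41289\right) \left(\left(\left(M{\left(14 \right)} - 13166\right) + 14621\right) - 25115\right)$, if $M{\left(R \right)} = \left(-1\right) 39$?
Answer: $-168499890$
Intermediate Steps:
$M{\left(R \right)} = -39$
$\left(48399 - 41289\right) \left(\left(\left(M{\left(14 \right)} - 13166\right) + 14621\right) - 25115\right) = \left(48399 - 41289\right) \left(\left(\left(-39 - 13166\right) + 14621\right) - 25115\right) = 7110 \left(\left(-13205 + 14621\right) - 25115\right) = 7110 \left(1416 - 25115\right) = 7110 \left(-23699\right) = -168499890$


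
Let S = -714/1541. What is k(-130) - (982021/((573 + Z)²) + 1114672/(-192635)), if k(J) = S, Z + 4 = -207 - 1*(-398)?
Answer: 124238334227993/34292173803200 ≈ 3.6229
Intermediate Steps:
Z = 187 (Z = -4 + (-207 - 1*(-398)) = -4 + (-207 + 398) = -4 + 191 = 187)
S = -714/1541 (S = -714*1/1541 = -714/1541 ≈ -0.46334)
k(J) = -714/1541
k(-130) - (982021/((573 + Z)²) + 1114672/(-192635)) = -714/1541 - (982021/((573 + 187)²) + 1114672/(-192635)) = -714/1541 - (982021/(760²) + 1114672*(-1/192635)) = -714/1541 - (982021/577600 - 1114672/192635) = -714/1541 - 1*(-90932586373/22253195200) = -714/1541 + 90932586373/22253195200 = 124238334227993/34292173803200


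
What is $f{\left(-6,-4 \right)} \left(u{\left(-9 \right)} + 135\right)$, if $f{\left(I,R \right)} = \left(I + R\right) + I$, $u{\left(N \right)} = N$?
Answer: $-2016$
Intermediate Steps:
$f{\left(I,R \right)} = R + 2 I$
$f{\left(-6,-4 \right)} \left(u{\left(-9 \right)} + 135\right) = \left(-4 + 2 \left(-6\right)\right) \left(-9 + 135\right) = \left(-4 - 12\right) 126 = \left(-16\right) 126 = -2016$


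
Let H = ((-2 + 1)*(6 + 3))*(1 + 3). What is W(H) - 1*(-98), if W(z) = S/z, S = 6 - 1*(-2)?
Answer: 880/9 ≈ 97.778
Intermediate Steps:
S = 8 (S = 6 + 2 = 8)
H = -36 (H = -1*9*4 = -9*4 = -36)
W(z) = 8/z
W(H) - 1*(-98) = 8/(-36) - 1*(-98) = 8*(-1/36) + 98 = -2/9 + 98 = 880/9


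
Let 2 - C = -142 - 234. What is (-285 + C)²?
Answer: 8649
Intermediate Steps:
C = 378 (C = 2 - (-142 - 234) = 2 - 1*(-376) = 2 + 376 = 378)
(-285 + C)² = (-285 + 378)² = 93² = 8649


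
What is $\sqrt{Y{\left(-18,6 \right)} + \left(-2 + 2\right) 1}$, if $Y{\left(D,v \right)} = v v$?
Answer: $6$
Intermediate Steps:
$Y{\left(D,v \right)} = v^{2}$
$\sqrt{Y{\left(-18,6 \right)} + \left(-2 + 2\right) 1} = \sqrt{6^{2} + \left(-2 + 2\right) 1} = \sqrt{36 + 0 \cdot 1} = \sqrt{36 + 0} = \sqrt{36} = 6$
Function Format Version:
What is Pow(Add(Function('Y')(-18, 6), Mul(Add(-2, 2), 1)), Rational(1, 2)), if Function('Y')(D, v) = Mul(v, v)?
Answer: 6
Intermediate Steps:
Function('Y')(D, v) = Pow(v, 2)
Pow(Add(Function('Y')(-18, 6), Mul(Add(-2, 2), 1)), Rational(1, 2)) = Pow(Add(Pow(6, 2), Mul(Add(-2, 2), 1)), Rational(1, 2)) = Pow(Add(36, Mul(0, 1)), Rational(1, 2)) = Pow(Add(36, 0), Rational(1, 2)) = Pow(36, Rational(1, 2)) = 6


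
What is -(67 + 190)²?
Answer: -66049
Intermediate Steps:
-(67 + 190)² = -1*257² = -1*66049 = -66049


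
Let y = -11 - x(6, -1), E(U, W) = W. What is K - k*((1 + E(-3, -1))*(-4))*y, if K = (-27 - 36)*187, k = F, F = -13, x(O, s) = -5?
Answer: -11781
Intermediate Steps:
y = -6 (y = -11 - 1*(-5) = -11 + 5 = -6)
k = -13
K = -11781 (K = -63*187 = -11781)
K - k*((1 + E(-3, -1))*(-4))*y = -11781 - (-13*(1 - 1)*(-4))*(-6) = -11781 - (-0*(-4))*(-6) = -11781 - (-13*0)*(-6) = -11781 - 0*(-6) = -11781 - 1*0 = -11781 + 0 = -11781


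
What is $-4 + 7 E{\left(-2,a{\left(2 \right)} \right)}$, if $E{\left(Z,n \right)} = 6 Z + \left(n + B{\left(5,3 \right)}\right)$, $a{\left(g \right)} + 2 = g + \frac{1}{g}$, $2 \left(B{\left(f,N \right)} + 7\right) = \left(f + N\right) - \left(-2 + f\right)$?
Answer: $-116$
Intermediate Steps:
$B{\left(f,N \right)} = -6 + \frac{N}{2}$ ($B{\left(f,N \right)} = -7 + \frac{\left(f + N\right) - \left(-2 + f\right)}{2} = -7 + \frac{\left(N + f\right) - \left(-2 + f\right)}{2} = -7 + \frac{2 + N}{2} = -7 + \left(1 + \frac{N}{2}\right) = -6 + \frac{N}{2}$)
$a{\left(g \right)} = -2 + g + \frac{1}{g}$ ($a{\left(g \right)} = -2 + \left(g + \frac{1}{g}\right) = -2 + g + \frac{1}{g}$)
$E{\left(Z,n \right)} = - \frac{9}{2} + n + 6 Z$ ($E{\left(Z,n \right)} = 6 Z + \left(n + \left(-6 + \frac{1}{2} \cdot 3\right)\right) = 6 Z + \left(n + \left(-6 + \frac{3}{2}\right)\right) = 6 Z + \left(n - \frac{9}{2}\right) = 6 Z + \left(- \frac{9}{2} + n\right) = - \frac{9}{2} + n + 6 Z$)
$-4 + 7 E{\left(-2,a{\left(2 \right)} \right)} = -4 + 7 \left(- \frac{9}{2} + \left(-2 + 2 + \frac{1}{2}\right) + 6 \left(-2\right)\right) = -4 + 7 \left(- \frac{9}{2} + \left(-2 + 2 + \frac{1}{2}\right) - 12\right) = -4 + 7 \left(- \frac{9}{2} + \frac{1}{2} - 12\right) = -4 + 7 \left(-16\right) = -4 - 112 = -116$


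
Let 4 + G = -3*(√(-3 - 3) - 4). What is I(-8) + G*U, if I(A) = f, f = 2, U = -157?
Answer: -1254 + 471*I*√6 ≈ -1254.0 + 1153.7*I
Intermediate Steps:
G = 8 - 3*I*√6 (G = -4 - 3*(√(-3 - 3) - 4) = -4 - 3*(√(-6) - 4) = -4 - 3*(I*√6 - 4) = -4 - 3*(-4 + I*√6) = -4 + (12 - 3*I*√6) = 8 - 3*I*√6 ≈ 8.0 - 7.3485*I)
I(A) = 2
I(-8) + G*U = 2 + (8 - 3*I*√6)*(-157) = 2 + (-1256 + 471*I*√6) = -1254 + 471*I*√6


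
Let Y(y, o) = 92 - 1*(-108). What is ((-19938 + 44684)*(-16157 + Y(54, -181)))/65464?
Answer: -197435961/32732 ≈ -6031.9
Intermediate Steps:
Y(y, o) = 200 (Y(y, o) = 92 + 108 = 200)
((-19938 + 44684)*(-16157 + Y(54, -181)))/65464 = ((-19938 + 44684)*(-16157 + 200))/65464 = (24746*(-15957))*(1/65464) = -394871922*1/65464 = -197435961/32732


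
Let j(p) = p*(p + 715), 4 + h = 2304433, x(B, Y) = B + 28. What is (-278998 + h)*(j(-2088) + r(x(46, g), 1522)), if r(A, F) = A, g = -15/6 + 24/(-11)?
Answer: 5806704083038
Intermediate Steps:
g = -103/22 (g = -15*1/6 + 24*(-1/11) = -5/2 - 24/11 = -103/22 ≈ -4.6818)
x(B, Y) = 28 + B
h = 2304429 (h = -4 + 2304433 = 2304429)
j(p) = p*(715 + p)
(-278998 + h)*(j(-2088) + r(x(46, g), 1522)) = (-278998 + 2304429)*(-2088*(715 - 2088) + (28 + 46)) = 2025431*(-2088*(-1373) + 74) = 2025431*(2866824 + 74) = 2025431*2866898 = 5806704083038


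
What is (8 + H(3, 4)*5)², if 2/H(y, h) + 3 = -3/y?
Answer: 121/4 ≈ 30.250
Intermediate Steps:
H(y, h) = 2/(-3 - 3/y)
(8 + H(3, 4)*5)² = (8 - 2*3/(3 + 3*3)*5)² = (8 - 2*3/(3 + 9)*5)² = (8 - 2*3/12*5)² = (8 - 2*3*1/12*5)² = (8 - ½*5)² = (8 - 5/2)² = (11/2)² = 121/4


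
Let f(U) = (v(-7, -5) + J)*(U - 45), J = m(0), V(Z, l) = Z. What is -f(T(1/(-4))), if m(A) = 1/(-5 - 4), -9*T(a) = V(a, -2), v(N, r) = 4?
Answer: 56665/324 ≈ 174.89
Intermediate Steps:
T(a) = -a/9
m(A) = -1/9 (m(A) = 1/(-9) = -1/9)
J = -1/9 ≈ -0.11111
f(U) = -175 + 35*U/9 (f(U) = (4 - 1/9)*(U - 45) = 35*(-45 + U)/9 = -175 + 35*U/9)
-f(T(1/(-4))) = -(-175 + 35*(-1/9/(-4))/9) = -(-175 + 35*(-1/9*(-1/4))/9) = -(-175 + (35/9)*(1/36)) = -(-175 + 35/324) = -1*(-56665/324) = 56665/324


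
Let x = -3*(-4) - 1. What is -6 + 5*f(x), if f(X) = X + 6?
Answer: 79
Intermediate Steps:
x = 11 (x = 12 - 1 = 11)
f(X) = 6 + X
-6 + 5*f(x) = -6 + 5*(6 + 11) = -6 + 5*17 = -6 + 85 = 79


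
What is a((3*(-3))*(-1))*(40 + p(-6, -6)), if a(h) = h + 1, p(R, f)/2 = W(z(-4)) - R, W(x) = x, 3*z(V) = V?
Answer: 1480/3 ≈ 493.33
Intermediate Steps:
z(V) = V/3
p(R, f) = -8/3 - 2*R (p(R, f) = 2*((⅓)*(-4) - R) = 2*(-4/3 - R) = -8/3 - 2*R)
a(h) = 1 + h
a((3*(-3))*(-1))*(40 + p(-6, -6)) = (1 + (3*(-3))*(-1))*(40 + (-8/3 - 2*(-6))) = (1 - 9*(-1))*(40 + (-8/3 + 12)) = (1 + 9)*(40 + 28/3) = 10*(148/3) = 1480/3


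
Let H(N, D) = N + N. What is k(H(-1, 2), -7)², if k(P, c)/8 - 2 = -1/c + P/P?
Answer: 30976/49 ≈ 632.16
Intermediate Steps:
H(N, D) = 2*N
k(P, c) = 24 - 8/c (k(P, c) = 16 + 8*(-1/c + P/P) = 16 + 8*(-1/c + 1) = 16 + 8*(1 - 1/c) = 16 + (8 - 8/c) = 24 - 8/c)
k(H(-1, 2), -7)² = (24 - 8/(-7))² = (24 - 8*(-⅐))² = (24 + 8/7)² = (176/7)² = 30976/49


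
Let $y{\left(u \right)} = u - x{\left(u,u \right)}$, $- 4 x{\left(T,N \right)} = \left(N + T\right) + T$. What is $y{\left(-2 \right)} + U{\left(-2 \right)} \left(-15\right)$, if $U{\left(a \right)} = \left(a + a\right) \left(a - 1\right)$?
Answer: $- \frac{367}{2} \approx -183.5$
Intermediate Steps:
$x{\left(T,N \right)} = - \frac{T}{2} - \frac{N}{4}$ ($x{\left(T,N \right)} = - \frac{\left(N + T\right) + T}{4} = - \frac{N + 2 T}{4} = - \frac{T}{2} - \frac{N}{4}$)
$U{\left(a \right)} = 2 a \left(-1 + a\right)$
$y{\left(u \right)} = \frac{7 u}{4}$ ($y{\left(u \right)} = u - \left(- \frac{u}{2} - \frac{u}{4}\right) = u - - \frac{3 u}{4} = u + \frac{3 u}{4} = \frac{7 u}{4}$)
$y{\left(-2 \right)} + U{\left(-2 \right)} \left(-15\right) = \frac{7}{4} \left(-2\right) + 2 \left(-2\right) \left(-1 - 2\right) \left(-15\right) = - \frac{7}{2} + 2 \left(-2\right) \left(-3\right) \left(-15\right) = - \frac{7}{2} + 12 \left(-15\right) = - \frac{7}{2} - 180 = - \frac{367}{2}$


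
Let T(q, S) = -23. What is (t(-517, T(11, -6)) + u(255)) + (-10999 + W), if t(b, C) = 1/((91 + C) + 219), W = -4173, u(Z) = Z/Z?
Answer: -4354076/287 ≈ -15171.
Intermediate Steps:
u(Z) = 1
t(b, C) = 1/(310 + C)
(t(-517, T(11, -6)) + u(255)) + (-10999 + W) = (1/(310 - 23) + 1) + (-10999 - 4173) = (1/287 + 1) - 15172 = 288/287 - 15172 = -4354076/287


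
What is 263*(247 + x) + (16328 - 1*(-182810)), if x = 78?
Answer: 284613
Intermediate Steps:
263*(247 + x) + (16328 - 1*(-182810)) = 263*(247 + 78) + (16328 - 1*(-182810)) = 263*325 + (16328 + 182810) = 85475 + 199138 = 284613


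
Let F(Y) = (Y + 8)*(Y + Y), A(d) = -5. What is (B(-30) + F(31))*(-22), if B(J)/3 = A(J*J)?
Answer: -52866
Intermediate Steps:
B(J) = -15 (B(J) = 3*(-5) = -15)
F(Y) = 2*Y*(8 + Y) (F(Y) = (8 + Y)*(2*Y) = 2*Y*(8 + Y))
(B(-30) + F(31))*(-22) = (-15 + 2*31*(8 + 31))*(-22) = (-15 + 2*31*39)*(-22) = (-15 + 2418)*(-22) = 2403*(-22) = -52866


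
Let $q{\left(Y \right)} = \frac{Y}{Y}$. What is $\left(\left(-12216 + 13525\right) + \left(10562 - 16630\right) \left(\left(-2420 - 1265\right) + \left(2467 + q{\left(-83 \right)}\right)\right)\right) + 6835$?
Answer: $7392900$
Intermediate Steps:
$q{\left(Y \right)} = 1$
$\left(\left(-12216 + 13525\right) + \left(10562 - 16630\right) \left(\left(-2420 - 1265\right) + \left(2467 + q{\left(-83 \right)}\right)\right)\right) + 6835 = \left(\left(-12216 + 13525\right) + \left(10562 - 16630\right) \left(\left(-2420 - 1265\right) + \left(2467 + 1\right)\right)\right) + 6835 = \left(1309 - 6068 \left(-3685 + 2468\right)\right) + 6835 = \left(1309 - -7384756\right) + 6835 = \left(1309 + 7384756\right) + 6835 = 7386065 + 6835 = 7392900$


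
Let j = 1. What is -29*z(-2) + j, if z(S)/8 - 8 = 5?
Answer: -3015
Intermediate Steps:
z(S) = 104 (z(S) = 64 + 8*5 = 64 + 40 = 104)
-29*z(-2) + j = -29*104 + 1 = -3016 + 1 = -3015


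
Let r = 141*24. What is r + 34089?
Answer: 37473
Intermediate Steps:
r = 3384
r + 34089 = 3384 + 34089 = 37473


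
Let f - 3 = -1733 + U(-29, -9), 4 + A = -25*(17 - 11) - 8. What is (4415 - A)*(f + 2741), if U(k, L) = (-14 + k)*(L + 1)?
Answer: 6201835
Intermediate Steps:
A = -162 (A = -4 + (-25*(17 - 11) - 8) = -4 + (-25*6 - 8) = -4 + (-150 - 8) = -4 - 158 = -162)
U(k, L) = (1 + L)*(-14 + k) (U(k, L) = (-14 + k)*(1 + L) = (1 + L)*(-14 + k))
f = -1386 (f = 3 + (-1733 + (-14 - 29 - 14*(-9) - 9*(-29))) = 3 + (-1733 + (-14 - 29 + 126 + 261)) = 3 + (-1733 + 344) = 3 - 1389 = -1386)
(4415 - A)*(f + 2741) = (4415 - 1*(-162))*(-1386 + 2741) = (4415 + 162)*1355 = 4577*1355 = 6201835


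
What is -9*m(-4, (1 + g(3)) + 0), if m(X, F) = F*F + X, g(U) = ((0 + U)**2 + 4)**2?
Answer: -260064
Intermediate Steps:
g(U) = (4 + U**2)**2 (g(U) = (U**2 + 4)**2 = (4 + U**2)**2)
m(X, F) = X + F**2 (m(X, F) = F**2 + X = X + F**2)
-9*m(-4, (1 + g(3)) + 0) = -9*(-4 + ((1 + (4 + 3**2)**2) + 0)**2) = -9*(-4 + ((1 + (4 + 9)**2) + 0)**2) = -9*(-4 + ((1 + 13**2) + 0)**2) = -9*(-4 + ((1 + 169) + 0)**2) = -9*(-4 + (170 + 0)**2) = -9*(-4 + 170**2) = -9*(-4 + 28900) = -9*28896 = -260064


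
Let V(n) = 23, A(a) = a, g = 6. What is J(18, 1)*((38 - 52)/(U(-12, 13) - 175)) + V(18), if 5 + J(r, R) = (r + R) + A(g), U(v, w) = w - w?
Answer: 123/5 ≈ 24.600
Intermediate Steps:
U(v, w) = 0
J(r, R) = 1 + R + r (J(r, R) = -5 + ((r + R) + 6) = -5 + ((R + r) + 6) = -5 + (6 + R + r) = 1 + R + r)
J(18, 1)*((38 - 52)/(U(-12, 13) - 175)) + V(18) = (1 + 1 + 18)*((38 - 52)/(0 - 175)) + 23 = 20*(-14/(-175)) + 23 = 20*(-14*(-1/175)) + 23 = 20*(2/25) + 23 = 8/5 + 23 = 123/5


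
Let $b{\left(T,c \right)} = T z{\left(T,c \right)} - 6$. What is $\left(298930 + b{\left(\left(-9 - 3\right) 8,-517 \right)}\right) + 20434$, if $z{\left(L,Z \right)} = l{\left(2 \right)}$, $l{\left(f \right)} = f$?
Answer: $319166$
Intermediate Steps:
$z{\left(L,Z \right)} = 2$
$b{\left(T,c \right)} = -6 + 2 T$ ($b{\left(T,c \right)} = T 2 - 6 = 2 T - 6 = -6 + 2 T$)
$\left(298930 + b{\left(\left(-9 - 3\right) 8,-517 \right)}\right) + 20434 = \left(298930 + \left(-6 + 2 \left(-9 - 3\right) 8\right)\right) + 20434 = \left(298930 + \left(-6 + 2 \left(\left(-12\right) 8\right)\right)\right) + 20434 = \left(298930 + \left(-6 + 2 \left(-96\right)\right)\right) + 20434 = \left(298930 - 198\right) + 20434 = 298732 + 20434 = 319166$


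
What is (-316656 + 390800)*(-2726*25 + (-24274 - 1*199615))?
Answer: -21652939616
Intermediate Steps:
(-316656 + 390800)*(-2726*25 + (-24274 - 1*199615)) = 74144*(-68150 + (-24274 - 199615)) = 74144*(-68150 - 223889) = 74144*(-292039) = -21652939616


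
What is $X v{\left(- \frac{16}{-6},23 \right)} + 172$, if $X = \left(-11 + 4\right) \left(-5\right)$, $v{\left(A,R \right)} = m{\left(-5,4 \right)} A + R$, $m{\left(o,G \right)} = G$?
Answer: $\frac{4051}{3} \approx 1350.3$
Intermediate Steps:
$v{\left(A,R \right)} = R + 4 A$ ($v{\left(A,R \right)} = 4 A + R = R + 4 A$)
$X = 35$ ($X = \left(-7\right) \left(-5\right) = 35$)
$X v{\left(- \frac{16}{-6},23 \right)} + 172 = 35 \left(23 + 4 \left(- \frac{16}{-6}\right)\right) + 172 = 35 \left(23 + 4 \left(\left(-16\right) \left(- \frac{1}{6}\right)\right)\right) + 172 = 35 \left(23 + 4 \cdot \frac{8}{3}\right) + 172 = 35 \left(23 + \frac{32}{3}\right) + 172 = 35 \cdot \frac{101}{3} + 172 = \frac{3535}{3} + 172 = \frac{4051}{3}$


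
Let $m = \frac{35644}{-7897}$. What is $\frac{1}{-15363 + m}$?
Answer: $- \frac{7897}{121357255} \approx -6.5072 \cdot 10^{-5}$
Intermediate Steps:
$m = - \frac{35644}{7897}$ ($m = 35644 \left(- \frac{1}{7897}\right) = - \frac{35644}{7897} \approx -4.5136$)
$\frac{1}{-15363 + m} = \frac{1}{-15363 - \frac{35644}{7897}} = \frac{1}{- \frac{121357255}{7897}} = - \frac{7897}{121357255}$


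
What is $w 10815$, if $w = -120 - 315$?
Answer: $-4704525$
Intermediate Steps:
$w = -435$ ($w = -120 - 315 = -435$)
$w 10815 = \left(-435\right) 10815 = -4704525$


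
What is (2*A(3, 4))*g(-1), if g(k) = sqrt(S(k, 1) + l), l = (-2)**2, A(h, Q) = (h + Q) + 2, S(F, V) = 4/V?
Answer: 36*sqrt(2) ≈ 50.912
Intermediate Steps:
A(h, Q) = 2 + Q + h (A(h, Q) = (Q + h) + 2 = 2 + Q + h)
l = 4
g(k) = 2*sqrt(2) (g(k) = sqrt(4/1 + 4) = sqrt(4*1 + 4) = sqrt(4 + 4) = sqrt(8) = 2*sqrt(2))
(2*A(3, 4))*g(-1) = (2*(2 + 4 + 3))*(2*sqrt(2)) = (2*9)*(2*sqrt(2)) = 18*(2*sqrt(2)) = 36*sqrt(2)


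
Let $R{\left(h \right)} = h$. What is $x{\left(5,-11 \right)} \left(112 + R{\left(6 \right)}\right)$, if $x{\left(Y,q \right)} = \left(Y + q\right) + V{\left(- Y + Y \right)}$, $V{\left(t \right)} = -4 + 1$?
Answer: $-1062$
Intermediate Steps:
$V{\left(t \right)} = -3$
$x{\left(Y,q \right)} = -3 + Y + q$ ($x{\left(Y,q \right)} = \left(Y + q\right) - 3 = -3 + Y + q$)
$x{\left(5,-11 \right)} \left(112 + R{\left(6 \right)}\right) = \left(-3 + 5 - 11\right) \left(112 + 6\right) = \left(-9\right) 118 = -1062$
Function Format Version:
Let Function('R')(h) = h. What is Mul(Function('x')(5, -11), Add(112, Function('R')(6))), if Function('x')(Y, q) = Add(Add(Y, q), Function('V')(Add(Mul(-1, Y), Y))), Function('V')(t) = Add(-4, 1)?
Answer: -1062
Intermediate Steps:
Function('V')(t) = -3
Function('x')(Y, q) = Add(-3, Y, q) (Function('x')(Y, q) = Add(Add(Y, q), -3) = Add(-3, Y, q))
Mul(Function('x')(5, -11), Add(112, Function('R')(6))) = Mul(Add(-3, 5, -11), Add(112, 6)) = Mul(-9, 118) = -1062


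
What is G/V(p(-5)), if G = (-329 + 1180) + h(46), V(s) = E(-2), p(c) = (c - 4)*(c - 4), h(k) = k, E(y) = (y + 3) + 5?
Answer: 299/2 ≈ 149.50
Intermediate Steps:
E(y) = 8 + y (E(y) = (3 + y) + 5 = 8 + y)
p(c) = (-4 + c)² (p(c) = (-4 + c)*(-4 + c) = (-4 + c)²)
V(s) = 6 (V(s) = 8 - 2 = 6)
G = 897 (G = (-329 + 1180) + 46 = 851 + 46 = 897)
G/V(p(-5)) = 897/6 = 897*(⅙) = 299/2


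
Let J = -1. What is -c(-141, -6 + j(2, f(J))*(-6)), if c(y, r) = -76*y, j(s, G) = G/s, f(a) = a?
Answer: -10716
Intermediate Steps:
-c(-141, -6 + j(2, f(J))*(-6)) = -(-76)*(-141) = -1*10716 = -10716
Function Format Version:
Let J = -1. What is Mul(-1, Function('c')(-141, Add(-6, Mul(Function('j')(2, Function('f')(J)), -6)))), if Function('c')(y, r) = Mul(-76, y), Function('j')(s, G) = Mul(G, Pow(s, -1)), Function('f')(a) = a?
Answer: -10716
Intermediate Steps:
Mul(-1, Function('c')(-141, Add(-6, Mul(Function('j')(2, Function('f')(J)), -6)))) = Mul(-1, Mul(-76, -141)) = Mul(-1, 10716) = -10716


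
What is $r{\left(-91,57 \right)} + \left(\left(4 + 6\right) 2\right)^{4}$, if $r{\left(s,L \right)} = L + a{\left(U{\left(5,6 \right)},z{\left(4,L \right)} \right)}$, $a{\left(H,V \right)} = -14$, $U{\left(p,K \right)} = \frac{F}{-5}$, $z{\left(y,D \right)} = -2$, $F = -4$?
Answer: $160043$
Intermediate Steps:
$U{\left(p,K \right)} = \frac{4}{5}$ ($U{\left(p,K \right)} = - \frac{4}{-5} = \left(-4\right) \left(- \frac{1}{5}\right) = \frac{4}{5}$)
$r{\left(s,L \right)} = -14 + L$ ($r{\left(s,L \right)} = L - 14 = -14 + L$)
$r{\left(-91,57 \right)} + \left(\left(4 + 6\right) 2\right)^{4} = \left(-14 + 57\right) + \left(\left(4 + 6\right) 2\right)^{4} = 43 + \left(10 \cdot 2\right)^{4} = 43 + 20^{4} = 43 + 160000 = 160043$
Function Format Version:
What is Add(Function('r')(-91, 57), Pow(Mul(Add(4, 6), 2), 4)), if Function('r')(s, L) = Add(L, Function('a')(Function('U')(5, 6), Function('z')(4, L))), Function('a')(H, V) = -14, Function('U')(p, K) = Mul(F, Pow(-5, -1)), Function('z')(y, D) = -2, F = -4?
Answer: 160043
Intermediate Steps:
Function('U')(p, K) = Rational(4, 5) (Function('U')(p, K) = Mul(-4, Pow(-5, -1)) = Mul(-4, Rational(-1, 5)) = Rational(4, 5))
Function('r')(s, L) = Add(-14, L) (Function('r')(s, L) = Add(L, -14) = Add(-14, L))
Add(Function('r')(-91, 57), Pow(Mul(Add(4, 6), 2), 4)) = Add(Add(-14, 57), Pow(Mul(Add(4, 6), 2), 4)) = Add(43, Pow(Mul(10, 2), 4)) = Add(43, Pow(20, 4)) = Add(43, 160000) = 160043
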